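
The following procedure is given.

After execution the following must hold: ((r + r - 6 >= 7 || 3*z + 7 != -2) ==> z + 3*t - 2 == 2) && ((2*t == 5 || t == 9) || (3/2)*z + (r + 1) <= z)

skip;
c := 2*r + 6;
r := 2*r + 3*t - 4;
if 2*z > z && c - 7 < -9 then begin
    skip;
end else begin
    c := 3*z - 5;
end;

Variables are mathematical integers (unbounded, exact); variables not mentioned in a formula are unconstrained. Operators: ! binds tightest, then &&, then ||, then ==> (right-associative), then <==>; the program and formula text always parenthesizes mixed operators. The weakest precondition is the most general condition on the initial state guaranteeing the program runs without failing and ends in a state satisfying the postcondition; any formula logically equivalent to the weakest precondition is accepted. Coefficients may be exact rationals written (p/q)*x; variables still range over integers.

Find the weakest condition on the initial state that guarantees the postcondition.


Working backward. After the program, the postcondition ((r + r - 6 >= 7 || 3*z + 7 != -2) ==> z + 3*t - 2 == 2) && ((2*t == 5 || t == 9) || (3/2)*z + (r + 1) <= z) must hold; in canonical form it is ((2*r >= 13 || 3*z != -9) ==> 3*t + z == 4) && (2*t == 5 || t == 9 || r + (1/2)*z <= -1).
Then branch requires ((2*r >= 13 || 3*z != -9) ==> 3*t + z == 4) && (2*t == 5 || t == 9 || r + (1/2)*z <= -1); else branch requires ((2*r >= 13 || 3*z != -9) ==> 3*t + z == 4) && (2*t == 5 || t == 9 || r + (1/2)*z <= -1).
Before the if: ((z > 0 && c < -2) ==> (((2*r >= 13 || 3*z != -9) ==> 3*t + z == 4) && (2*t == 5 || t == 9 || r + (1/2)*z <= -1))) && ((!(z > 0 && c < -2)) ==> (((2*r >= 13 || 3*z != -9) ==> 3*t + z == 4) && (2*t == 5 || t == 9 || r + (1/2)*z <= -1)))
Before r := 2*r + 3*t - 4: ((z > 0 && c < -2) ==> (((4*r + 6*t >= 21 || 3*z != -9) ==> 3*t + z == 4) && (2*t == 5 || t == 9 || 2*r + 3*t + (1/2)*z <= 3))) && ((!(z > 0 && c < -2)) ==> (((4*r + 6*t >= 21 || 3*z != -9) ==> 3*t + z == 4) && (2*t == 5 || t == 9 || 2*r + 3*t + (1/2)*z <= 3)))
Before c := 2*r + 6: ((z > 0 && 2*r < -8) ==> (((4*r + 6*t >= 21 || 3*z != -9) ==> 3*t + z == 4) && (2*t == 5 || t == 9 || 2*r + 3*t + (1/2)*z <= 3))) && ((!(z > 0 && 2*r < -8)) ==> (((4*r + 6*t >= 21 || 3*z != -9) ==> 3*t + z == 4) && (2*t == 5 || t == 9 || 2*r + 3*t + (1/2)*z <= 3)))
Before skip: ((z > 0 && 2*r < -8) ==> (((4*r + 6*t >= 21 || 3*z != -9) ==> 3*t + z == 4) && (2*t == 5 || t == 9 || 2*r + 3*t + (1/2)*z <= 3))) && ((!(z > 0 && 2*r < -8)) ==> (((4*r + 6*t >= 21 || 3*z != -9) ==> 3*t + z == 4) && (2*t == 5 || t == 9 || 2*r + 3*t + (1/2)*z <= 3)))
Answer: WP = ((z > 0 && 2*r < -8) ==> (((4*r + 6*t >= 21 || 3*z != -9) ==> 3*t + z == 4) && (2*t == 5 || t == 9 || 2*r + 3*t + (1/2)*z <= 3))) && ((!(z > 0 && 2*r < -8)) ==> (((4*r + 6*t >= 21 || 3*z != -9) ==> 3*t + z == 4) && (2*t == 5 || t == 9 || 2*r + 3*t + (1/2)*z <= 3)))


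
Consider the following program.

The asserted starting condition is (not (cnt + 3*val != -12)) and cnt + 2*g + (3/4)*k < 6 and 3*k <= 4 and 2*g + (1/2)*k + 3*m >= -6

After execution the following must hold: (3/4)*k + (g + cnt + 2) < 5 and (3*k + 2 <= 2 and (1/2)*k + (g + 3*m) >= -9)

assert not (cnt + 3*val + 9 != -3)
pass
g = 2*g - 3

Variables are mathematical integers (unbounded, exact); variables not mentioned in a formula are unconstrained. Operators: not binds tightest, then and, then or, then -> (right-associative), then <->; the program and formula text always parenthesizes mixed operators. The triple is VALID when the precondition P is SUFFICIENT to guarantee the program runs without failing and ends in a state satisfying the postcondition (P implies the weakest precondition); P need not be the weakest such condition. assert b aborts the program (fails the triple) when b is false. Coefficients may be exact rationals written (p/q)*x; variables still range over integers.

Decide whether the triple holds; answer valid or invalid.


Working backward. After the program, the postcondition (3/4)*k + (g + cnt + 2) < 5 and (3*k + 2 <= 2 and (1/2)*k + (g + 3*m) >= -9) must hold; in canonical form it is cnt + g + (3/4)*k < 3 and 3*k <= 0 and g + (1/2)*k + 3*m >= -9.
Before g := 2*g - 3: cnt + 2*g + (3/4)*k < 6 and 3*k <= 0 and 2*g + (1/2)*k + 3*m >= -6
Before skip: cnt + 2*g + (3/4)*k < 6 and 3*k <= 0 and 2*g + (1/2)*k + 3*m >= -6
Before assert not (cnt + 3*val + 9 != -3): (not (cnt + 3*val != -12)) and cnt + 2*g + (3/4)*k < 6 and 3*k <= 0 and 2*g + (1/2)*k + 3*m >= -6
The weakest precondition is (not (cnt + 3*val != -12)) and cnt + 2*g + (3/4)*k < 6 and 3*k <= 0 and 2*g + (1/2)*k + 3*m >= -6.
Check whether (not (cnt + 3*val != -12)) and cnt + 2*g + (3/4)*k < 6 and 3*k <= 4 and 2*g + (1/2)*k + 3*m >= -6 implies it.
Countermodel: at the initial state cnt = -12, g = 0, k = 1, m = 0, val = 0, the precondition holds but the weakest precondition fails.
Answer: invalid


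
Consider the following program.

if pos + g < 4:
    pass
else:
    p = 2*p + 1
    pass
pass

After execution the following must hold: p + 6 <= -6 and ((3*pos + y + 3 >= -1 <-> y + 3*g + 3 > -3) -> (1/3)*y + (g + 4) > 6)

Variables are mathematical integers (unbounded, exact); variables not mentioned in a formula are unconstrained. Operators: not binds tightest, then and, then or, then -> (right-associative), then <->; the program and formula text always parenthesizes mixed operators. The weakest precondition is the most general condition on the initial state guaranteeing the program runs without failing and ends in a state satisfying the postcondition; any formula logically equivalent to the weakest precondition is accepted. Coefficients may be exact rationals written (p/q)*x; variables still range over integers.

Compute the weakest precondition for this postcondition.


Working backward. After the program, the postcondition p + 6 <= -6 and ((3*pos + y + 3 >= -1 <-> y + 3*g + 3 > -3) -> (1/3)*y + (g + 4) > 6) must hold; in canonical form it is p <= -12 and ((3*pos + y >= -4 <-> 3*g + y > -6) -> g + (1/3)*y > 2).
Before skip: p <= -12 and ((3*pos + y >= -4 <-> 3*g + y > -6) -> g + (1/3)*y > 2)
Then branch requires p <= -12 and ((3*pos + y >= -4 <-> 3*g + y > -6) -> g + (1/3)*y > 2); else branch requires 2*p <= -13 and ((3*pos + y >= -4 <-> 3*g + y > -6) -> g + (1/3)*y > 2).
Before the if: (g + pos < 4 -> (p <= -12 and ((3*pos + y >= -4 <-> 3*g + y > -6) -> g + (1/3)*y > 2))) and ((not (g + pos < 4)) -> (2*p <= -13 and ((3*pos + y >= -4 <-> 3*g + y > -6) -> g + (1/3)*y > 2)))
Answer: WP = (g + pos < 4 -> (p <= -12 and ((3*pos + y >= -4 <-> 3*g + y > -6) -> g + (1/3)*y > 2))) and ((not (g + pos < 4)) -> (2*p <= -13 and ((3*pos + y >= -4 <-> 3*g + y > -6) -> g + (1/3)*y > 2)))


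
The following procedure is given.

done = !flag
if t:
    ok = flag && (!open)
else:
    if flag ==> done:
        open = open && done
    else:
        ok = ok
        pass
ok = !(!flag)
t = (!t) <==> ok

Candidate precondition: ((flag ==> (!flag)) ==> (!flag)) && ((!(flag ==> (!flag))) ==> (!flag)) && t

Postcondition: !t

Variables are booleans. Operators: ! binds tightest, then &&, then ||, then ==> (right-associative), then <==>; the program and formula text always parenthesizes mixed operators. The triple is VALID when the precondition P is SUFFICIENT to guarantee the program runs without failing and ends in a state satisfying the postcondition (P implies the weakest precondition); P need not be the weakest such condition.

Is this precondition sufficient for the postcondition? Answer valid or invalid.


Working backward. After the program, !t must hold.
Before t := (!t) <==> ok: !((!t) <==> ok)
Before ok := !(!flag): !((!t) <==> flag)
Then branch requires !((!t) <==> flag); else branch requires ((flag ==> done) ==> (!((!t) <==> flag))) && ((!(flag ==> done)) ==> (!((!t) <==> flag))).
Before the if: (t ==> (!((!t) <==> flag))) && ((!t) ==> (((flag ==> done) ==> (!((!t) <==> flag))) && ((!(flag ==> done)) ==> (!((!t) <==> flag)))))
Before done := !flag: (t ==> (!((!t) <==> flag))) && ((!t) ==> (((flag ==> (!flag)) ==> (!((!t) <==> flag))) && ((!(flag ==> (!flag))) ==> (!((!t) <==> flag)))))
The weakest precondition is (t ==> (!((!t) <==> flag))) && ((!t) ==> (((flag ==> (!flag)) ==> (!((!t) <==> flag))) && ((!(flag ==> (!flag))) ==> (!((!t) <==> flag))))).
Check whether ((flag ==> (!flag)) ==> (!flag)) && ((!(flag ==> (!flag))) ==> (!flag)) && t implies it.
Countermodel: at the initial state flag = false, t = true, the precondition holds but the weakest precondition fails.
Answer: invalid


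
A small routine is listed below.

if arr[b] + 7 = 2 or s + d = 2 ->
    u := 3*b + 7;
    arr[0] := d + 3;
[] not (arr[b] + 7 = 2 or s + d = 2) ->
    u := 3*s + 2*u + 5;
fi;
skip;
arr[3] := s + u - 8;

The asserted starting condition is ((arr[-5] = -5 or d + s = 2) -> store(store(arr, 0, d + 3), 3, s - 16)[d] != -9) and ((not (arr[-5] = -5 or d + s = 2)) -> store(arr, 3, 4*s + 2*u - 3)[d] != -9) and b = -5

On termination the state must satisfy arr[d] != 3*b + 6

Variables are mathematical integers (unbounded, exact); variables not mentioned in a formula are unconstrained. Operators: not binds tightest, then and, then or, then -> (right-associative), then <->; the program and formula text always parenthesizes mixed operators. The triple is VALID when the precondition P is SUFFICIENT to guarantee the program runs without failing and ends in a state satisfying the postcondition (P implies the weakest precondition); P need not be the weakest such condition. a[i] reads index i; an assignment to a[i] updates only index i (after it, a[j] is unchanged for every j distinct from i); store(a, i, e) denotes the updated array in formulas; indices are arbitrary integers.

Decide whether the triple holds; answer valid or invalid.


Working backward. After the program, arr[d] != 3*b + 6 must hold.
Before arr[3] := s + u - 8: store(arr, 3, s + u - 8)[d] != 3*b + 6
Before skip: store(arr, 3, s + u - 8)[d] != 3*b + 6
Then branch requires store(store(arr, 0, d + 3), 3, 3*b + s - 1)[d] != 3*b + 6; else branch requires store(arr, 3, 4*s + 2*u - 3)[d] != 3*b + 6.
Before the if: ((arr[b] = -5 or d + s = 2) -> store(store(arr, 0, d + 3), 3, 3*b + s - 1)[d] != 3*b + 6) and ((not (arr[b] = -5 or d + s = 2)) -> store(arr, 3, 4*s + 2*u - 3)[d] != 3*b + 6)
The weakest precondition is ((arr[b] = -5 or d + s = 2) -> store(store(arr, 0, d + 3), 3, 3*b + s - 1)[d] != 3*b + 6) and ((not (arr[b] = -5 or d + s = 2)) -> store(arr, 3, 4*s + 2*u - 3)[d] != 3*b + 6).
Check whether ((arr[-5] = -5 or d + s = 2) -> store(store(arr, 0, d + 3), 3, s - 16)[d] != -9) and ((not (arr[-5] = -5 or d + s = 2)) -> store(arr, 3, 4*s + 2*u - 3)[d] != -9) and b = -5 implies it.
Every state satisfying the precondition satisfies the weakest precondition: the implication holds.
Answer: valid


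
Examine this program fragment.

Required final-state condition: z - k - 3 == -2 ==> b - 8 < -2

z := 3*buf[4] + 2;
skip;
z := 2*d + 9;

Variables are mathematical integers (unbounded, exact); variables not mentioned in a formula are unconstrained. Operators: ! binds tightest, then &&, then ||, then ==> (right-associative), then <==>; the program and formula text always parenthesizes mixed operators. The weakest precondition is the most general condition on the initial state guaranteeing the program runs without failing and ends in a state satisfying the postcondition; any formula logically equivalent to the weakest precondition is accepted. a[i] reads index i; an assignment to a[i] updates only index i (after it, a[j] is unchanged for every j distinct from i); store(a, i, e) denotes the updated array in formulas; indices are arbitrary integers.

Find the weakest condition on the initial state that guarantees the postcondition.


Working backward. After the program, the postcondition z - k - 3 == -2 ==> b - 8 < -2 must hold; in canonical form it is z == k + 1 ==> b < 6.
Before z := 2*d + 9: 2*d == k - 8 ==> b < 6
Before skip: 2*d == k - 8 ==> b < 6
Before z := 3*buf[4] + 2: 2*d == k - 8 ==> b < 6
Answer: WP = 2*d == k - 8 ==> b < 6


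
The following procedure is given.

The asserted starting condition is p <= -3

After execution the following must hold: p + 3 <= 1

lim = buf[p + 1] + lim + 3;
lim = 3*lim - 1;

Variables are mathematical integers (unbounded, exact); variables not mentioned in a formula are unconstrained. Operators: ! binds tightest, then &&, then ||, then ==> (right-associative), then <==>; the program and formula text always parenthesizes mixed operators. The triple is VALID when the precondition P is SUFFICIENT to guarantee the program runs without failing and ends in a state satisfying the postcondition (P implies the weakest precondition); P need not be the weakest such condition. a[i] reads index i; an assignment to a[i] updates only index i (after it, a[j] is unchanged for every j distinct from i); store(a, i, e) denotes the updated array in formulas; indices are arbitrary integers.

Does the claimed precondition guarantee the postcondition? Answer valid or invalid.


Working backward. After the program, the postcondition p + 3 <= 1 must hold; in canonical form it is p <= -2.
Before lim := 3*lim - 1: p <= -2
Before lim := buf[p + 1] + lim + 3: p <= -2
The weakest precondition is p <= -2.
Check whether p <= -3 implies it.
Every state satisfying the precondition satisfies the weakest precondition: the implication holds.
Answer: valid


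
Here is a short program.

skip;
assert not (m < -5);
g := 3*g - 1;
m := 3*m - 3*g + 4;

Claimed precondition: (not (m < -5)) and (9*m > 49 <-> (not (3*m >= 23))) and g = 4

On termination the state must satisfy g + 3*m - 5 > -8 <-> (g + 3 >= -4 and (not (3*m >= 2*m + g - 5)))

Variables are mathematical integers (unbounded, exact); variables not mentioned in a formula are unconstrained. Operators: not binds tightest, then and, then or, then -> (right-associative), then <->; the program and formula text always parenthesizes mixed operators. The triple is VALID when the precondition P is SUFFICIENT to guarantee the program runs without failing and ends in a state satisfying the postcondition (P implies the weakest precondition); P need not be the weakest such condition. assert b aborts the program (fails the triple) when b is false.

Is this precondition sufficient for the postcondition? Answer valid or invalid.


Working backward. After the program, the postcondition g + 3*m - 5 > -8 <-> (g + 3 >= -4 and (not (3*m >= 2*m + g - 5))) must hold; in canonical form it is g + 3*m > -3 <-> (g >= -7 and (not (m >= g - 5))).
Before m := 3*m - 3*g + 4: 9*m > 8*g - 15 <-> (g >= -7 and (not (3*m >= 4*g - 9)))
Before g := 3*g - 1: 9*m > 24*g - 23 <-> (3*g >= -6 and (not (3*m >= 12*g - 13)))
Before assert not (m < -5): (not (m < -5)) and (9*m > 24*g - 23 <-> (3*g >= -6 and (not (3*m >= 12*g - 13))))
Before skip: (not (m < -5)) and (9*m > 24*g - 23 <-> (3*g >= -6 and (not (3*m >= 12*g - 13))))
The weakest precondition is (not (m < -5)) and (9*m > 24*g - 23 <-> (3*g >= -6 and (not (3*m >= 12*g - 13)))).
Check whether (not (m < -5)) and (9*m > 49 <-> (not (3*m >= 23))) and g = 4 implies it.
Countermodel: at the initial state g = 4, m = 6, the precondition holds but the weakest precondition fails.
Answer: invalid


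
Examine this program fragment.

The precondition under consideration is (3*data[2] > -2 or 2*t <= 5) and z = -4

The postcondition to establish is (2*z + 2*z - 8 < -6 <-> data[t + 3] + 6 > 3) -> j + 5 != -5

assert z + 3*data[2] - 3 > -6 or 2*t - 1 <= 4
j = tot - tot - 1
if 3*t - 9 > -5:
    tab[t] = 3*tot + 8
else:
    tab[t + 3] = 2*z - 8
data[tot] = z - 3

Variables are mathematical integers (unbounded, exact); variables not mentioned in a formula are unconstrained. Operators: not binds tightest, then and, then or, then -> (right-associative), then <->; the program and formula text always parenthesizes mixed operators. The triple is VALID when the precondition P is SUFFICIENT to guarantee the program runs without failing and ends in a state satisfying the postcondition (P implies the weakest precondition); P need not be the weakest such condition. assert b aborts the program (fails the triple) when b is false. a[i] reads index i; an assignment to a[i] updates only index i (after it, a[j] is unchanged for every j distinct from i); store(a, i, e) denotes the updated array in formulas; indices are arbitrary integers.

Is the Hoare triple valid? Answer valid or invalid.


Working backward. After the program, the postcondition (2*z + 2*z - 8 < -6 <-> data[t + 3] + 6 > 3) -> j + 5 != -5 must hold; in canonical form it is (4*z < 2 <-> data[t + 3] > -3) -> j != -10.
Before data[tot] := z - 3: (4*z < 2 <-> store(data, tot, z - 3)[t + 3] > -3) -> j != -10
Then branch requires (4*z < 2 <-> store(data, tot, z - 3)[t + 3] > -3) -> j != -10; else branch requires (4*z < 2 <-> store(data, tot, z - 3)[t + 3] > -3) -> j != -10.
Before the if: (3*t > 4 -> ((4*z < 2 <-> store(data, tot, z - 3)[t + 3] > -3) -> j != -10)) and ((not (3*t > 4)) -> ((4*z < 2 <-> store(data, tot, z - 3)[t + 3] > -3) -> j != -10))
Before j := tot - tot - 1: true
Before assert z + 3*data[2] - 3 > -6 or 2*t - 1 <= 4: 3*data[2] + z > -3 or 2*t <= 5
The weakest precondition is 3*data[2] + z > -3 or 2*t <= 5.
Check whether (3*data[2] > -2 or 2*t <= 5) and z = -4 implies it.
Countermodel: at the initial state data = {[2] = 0, elsewhere 0}, t = 3, z = -4, the precondition holds but the weakest precondition fails.
Answer: invalid


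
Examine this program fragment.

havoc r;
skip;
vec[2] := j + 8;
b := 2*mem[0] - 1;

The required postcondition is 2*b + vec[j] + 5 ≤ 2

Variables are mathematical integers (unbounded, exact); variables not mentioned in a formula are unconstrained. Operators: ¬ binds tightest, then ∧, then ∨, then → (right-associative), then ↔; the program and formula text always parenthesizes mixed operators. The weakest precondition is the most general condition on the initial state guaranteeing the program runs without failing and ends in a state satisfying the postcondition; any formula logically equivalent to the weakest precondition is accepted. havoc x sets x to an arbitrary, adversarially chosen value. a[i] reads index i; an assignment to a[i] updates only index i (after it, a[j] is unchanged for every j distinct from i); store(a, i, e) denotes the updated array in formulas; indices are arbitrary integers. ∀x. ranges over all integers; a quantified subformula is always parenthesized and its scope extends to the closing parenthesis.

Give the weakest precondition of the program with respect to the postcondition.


Working backward. After the program, the postcondition 2*b + vec[j] + 5 ≤ 2 must hold; in canonical form it is vec[j] + 2*b ≤ -3.
Before b := 2*mem[0] - 1: 4*mem[0] + vec[j] ≤ -1
Before vec[2] := j + 8: 4*mem[0] + store(vec, 2, j + 8)[j] ≤ -1
Before skip: 4*mem[0] + store(vec, 2, j + 8)[j] ≤ -1
Before havoc r: 4*mem[0] + store(vec, 2, j + 8)[j] ≤ -1
Answer: WP = 4*mem[0] + store(vec, 2, j + 8)[j] ≤ -1


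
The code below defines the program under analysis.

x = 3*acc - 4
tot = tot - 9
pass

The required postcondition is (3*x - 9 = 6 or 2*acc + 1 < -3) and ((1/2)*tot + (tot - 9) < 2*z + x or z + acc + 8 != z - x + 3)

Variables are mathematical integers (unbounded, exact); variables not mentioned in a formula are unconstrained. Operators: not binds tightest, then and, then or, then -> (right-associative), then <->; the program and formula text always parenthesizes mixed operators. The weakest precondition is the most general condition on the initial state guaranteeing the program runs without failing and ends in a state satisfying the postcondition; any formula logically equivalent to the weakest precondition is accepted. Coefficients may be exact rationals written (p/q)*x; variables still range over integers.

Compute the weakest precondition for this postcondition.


Working backward. After the program, the postcondition (3*x - 9 = 6 or 2*acc + 1 < -3) and ((1/2)*tot + (tot - 9) < 2*z + x or z + acc + 8 != z - x + 3) must hold; in canonical form it is (3*x = 15 or 2*acc < -4) and ((3/2)*tot < x + 2*z + 9 or acc + x != -5).
Before skip: (3*x = 15 or 2*acc < -4) and ((3/2)*tot < x + 2*z + 9 or acc + x != -5)
Before tot := tot - 9: (3*x = 15 or 2*acc < -4) and ((3/2)*tot < x + 2*z + 45/2 or acc + x != -5)
Before x := 3*acc - 4: (9*acc = 27 or 2*acc < -4) and ((3/2)*tot < 3*acc + 2*z + 37/2 or 4*acc != -1)
Answer: WP = (9*acc = 27 or 2*acc < -4) and ((3/2)*tot < 3*acc + 2*z + 37/2 or 4*acc != -1)


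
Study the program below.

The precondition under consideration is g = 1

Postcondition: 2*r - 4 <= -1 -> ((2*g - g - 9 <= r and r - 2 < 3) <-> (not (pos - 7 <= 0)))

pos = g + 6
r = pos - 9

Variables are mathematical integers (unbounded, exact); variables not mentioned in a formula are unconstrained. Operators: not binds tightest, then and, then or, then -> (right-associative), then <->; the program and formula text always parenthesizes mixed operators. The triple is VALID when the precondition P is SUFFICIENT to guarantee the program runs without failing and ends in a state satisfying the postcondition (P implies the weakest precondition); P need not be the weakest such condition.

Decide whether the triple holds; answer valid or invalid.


Working backward. After the program, the postcondition 2*r - 4 <= -1 -> ((2*g - g - 9 <= r and r - 2 < 3) <-> (not (pos - 7 <= 0))) must hold; in canonical form it is 2*r <= 3 -> ((g <= r + 9 and r < 5) <-> (not (pos <= 7))).
Before r := pos - 9: 2*pos <= 21 -> ((g <= pos and pos < 14) <-> (not (pos <= 7)))
Before pos := g + 6: 2*g <= 9 -> (g < 8 <-> (not (g <= 1)))
The weakest precondition is 2*g <= 9 -> (g < 8 <-> (not (g <= 1))).
Check whether g = 1 implies it.
Countermodel: at the initial state g = 1, the precondition holds but the weakest precondition fails.
Answer: invalid


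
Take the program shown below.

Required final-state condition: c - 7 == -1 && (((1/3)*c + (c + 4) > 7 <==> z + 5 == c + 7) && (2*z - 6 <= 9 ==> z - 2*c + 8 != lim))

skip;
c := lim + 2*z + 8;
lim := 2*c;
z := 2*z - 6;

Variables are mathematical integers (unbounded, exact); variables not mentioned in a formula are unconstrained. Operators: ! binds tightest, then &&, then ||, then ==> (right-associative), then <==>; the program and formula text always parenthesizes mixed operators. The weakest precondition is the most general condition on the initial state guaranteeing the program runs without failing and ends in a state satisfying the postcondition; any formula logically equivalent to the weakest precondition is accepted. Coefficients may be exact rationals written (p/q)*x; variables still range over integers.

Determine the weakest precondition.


Working backward. After the program, the postcondition c - 7 == -1 && (((1/3)*c + (c + 4) > 7 <==> z + 5 == c + 7) && (2*z - 6 <= 9 ==> z - 2*c + 8 != lim)) must hold; in canonical form it is c == 6 && ((4/3)*c > 3 <==> z == c + 2) && (2*z <= 15 ==> z != 2*c + lim - 8).
Before z := 2*z - 6: c == 6 && ((4/3)*c > 3 <==> 2*z == c + 8) && (4*z <= 27 ==> 2*z != 2*c + lim - 2)
Before lim := 2*c: c == 6 && ((4/3)*c > 3 <==> 2*z == c + 8) && (4*z <= 27 ==> 2*z != 4*c - 2)
Before c := lim + 2*z + 8: lim + 2*z == -2 && ((4/3)*lim + (8/3)*z > -23/3 <==> lim == -16) && (4*z <= 27 ==> 4*lim + 6*z != -30)
Before skip: lim + 2*z == -2 && ((4/3)*lim + (8/3)*z > -23/3 <==> lim == -16) && (4*z <= 27 ==> 4*lim + 6*z != -30)
Answer: WP = lim + 2*z == -2 && ((4/3)*lim + (8/3)*z > -23/3 <==> lim == -16) && (4*z <= 27 ==> 4*lim + 6*z != -30)


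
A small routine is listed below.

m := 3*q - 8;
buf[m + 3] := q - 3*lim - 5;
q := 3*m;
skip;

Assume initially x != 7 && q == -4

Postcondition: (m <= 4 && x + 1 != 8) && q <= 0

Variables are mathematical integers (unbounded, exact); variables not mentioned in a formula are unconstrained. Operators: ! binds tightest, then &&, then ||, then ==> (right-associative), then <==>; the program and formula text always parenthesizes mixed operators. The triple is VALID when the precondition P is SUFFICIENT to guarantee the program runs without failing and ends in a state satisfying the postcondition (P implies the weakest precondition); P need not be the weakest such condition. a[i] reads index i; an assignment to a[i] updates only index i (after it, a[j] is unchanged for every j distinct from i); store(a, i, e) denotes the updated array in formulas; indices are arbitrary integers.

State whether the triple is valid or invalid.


Working backward. After the program, the postcondition (m <= 4 && x + 1 != 8) && q <= 0 must hold; in canonical form it is m <= 4 && x != 7 && q <= 0.
Before skip: m <= 4 && x != 7 && q <= 0
Before q := 3*m: m <= 4 && x != 7 && 3*m <= 0
Before buf[m + 3] := q - 3*lim - 5: m <= 4 && x != 7 && 3*m <= 0
Before m := 3*q - 8: 3*q <= 12 && x != 7 && 9*q <= 24
The weakest precondition is 3*q <= 12 && x != 7 && 9*q <= 24.
Check whether x != 7 && q == -4 implies it.
Every state satisfying the precondition satisfies the weakest precondition: the implication holds.
Answer: valid


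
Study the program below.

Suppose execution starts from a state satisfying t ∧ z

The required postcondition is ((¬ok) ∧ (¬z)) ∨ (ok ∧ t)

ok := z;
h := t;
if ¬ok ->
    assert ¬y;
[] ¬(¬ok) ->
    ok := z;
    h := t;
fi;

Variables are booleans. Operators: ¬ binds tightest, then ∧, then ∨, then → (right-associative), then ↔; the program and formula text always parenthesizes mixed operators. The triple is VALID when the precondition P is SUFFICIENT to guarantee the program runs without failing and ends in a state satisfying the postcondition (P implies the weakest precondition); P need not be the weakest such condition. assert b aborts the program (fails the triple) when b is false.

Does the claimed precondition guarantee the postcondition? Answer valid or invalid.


Working backward. After the program, ((¬ok) ∧ (¬z)) ∨ (ok ∧ t) must hold.
Then branch requires (¬y) ∧ (((¬ok) ∧ (¬z)) ∨ (ok ∧ t)); else branch requires (¬z) ∨ (z ∧ t).
Before the if: ((¬ok) → ((¬y) ∧ (((¬ok) ∧ (¬z)) ∨ (ok ∧ t)))) ∧ (ok → ((¬z) ∨ (z ∧ t)))
Before h := t: ((¬ok) → ((¬y) ∧ (((¬ok) ∧ (¬z)) ∨ (ok ∧ t)))) ∧ (ok → ((¬z) ∨ (z ∧ t)))
Before ok := z: ((¬z) → ((¬y) ∧ ((¬z) ∨ (z ∧ t)))) ∧ (z → ((¬z) ∨ (z ∧ t)))
The weakest precondition is ((¬z) → ((¬y) ∧ ((¬z) ∨ (z ∧ t)))) ∧ (z → ((¬z) ∨ (z ∧ t))).
Check whether t ∧ z implies it.
Every state satisfying the precondition satisfies the weakest precondition: the implication holds.
Answer: valid


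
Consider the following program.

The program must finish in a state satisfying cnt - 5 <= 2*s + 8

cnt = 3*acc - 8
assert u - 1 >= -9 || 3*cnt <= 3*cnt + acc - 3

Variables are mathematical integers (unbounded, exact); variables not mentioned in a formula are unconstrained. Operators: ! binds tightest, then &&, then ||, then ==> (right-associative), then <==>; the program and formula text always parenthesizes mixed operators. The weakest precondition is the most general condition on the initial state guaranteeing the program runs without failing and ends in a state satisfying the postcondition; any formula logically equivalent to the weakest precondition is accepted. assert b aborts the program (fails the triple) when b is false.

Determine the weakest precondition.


Working backward. After the program, the postcondition cnt - 5 <= 2*s + 8 must hold; in canonical form it is cnt <= 2*s + 13.
Before assert u - 1 >= -9 || 3*cnt <= 3*cnt + acc - 3: (u >= -8 || acc >= 3) && cnt <= 2*s + 13
Before cnt := 3*acc - 8: (u >= -8 || acc >= 3) && 3*acc <= 2*s + 21
Answer: WP = (u >= -8 || acc >= 3) && 3*acc <= 2*s + 21


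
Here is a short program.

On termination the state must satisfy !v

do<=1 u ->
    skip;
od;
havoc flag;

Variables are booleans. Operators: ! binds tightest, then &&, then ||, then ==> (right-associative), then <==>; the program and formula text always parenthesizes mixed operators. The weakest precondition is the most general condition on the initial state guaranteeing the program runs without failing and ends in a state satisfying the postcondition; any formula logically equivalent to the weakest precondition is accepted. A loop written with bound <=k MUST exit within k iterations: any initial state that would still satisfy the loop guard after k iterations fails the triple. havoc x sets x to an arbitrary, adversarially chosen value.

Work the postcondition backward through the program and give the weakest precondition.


Working backward. After the program, !v must hold.
Before havoc flag: !v
Before the loop (bound <=1), unroll the exhaustion recursion (WP_0 = exit-now case; WP_j = one more guarded iteration, up to j = 1):
  WP_0: (!u) && (!v)
  WP_1: (u ==> ((!u) && (!v))) && ((!u) ==> (!v))
So before the loop: (u ==> ((!u) && (!v))) && ((!u) ==> (!v))
Answer: WP = (u ==> ((!u) && (!v))) && ((!u) ==> (!v))


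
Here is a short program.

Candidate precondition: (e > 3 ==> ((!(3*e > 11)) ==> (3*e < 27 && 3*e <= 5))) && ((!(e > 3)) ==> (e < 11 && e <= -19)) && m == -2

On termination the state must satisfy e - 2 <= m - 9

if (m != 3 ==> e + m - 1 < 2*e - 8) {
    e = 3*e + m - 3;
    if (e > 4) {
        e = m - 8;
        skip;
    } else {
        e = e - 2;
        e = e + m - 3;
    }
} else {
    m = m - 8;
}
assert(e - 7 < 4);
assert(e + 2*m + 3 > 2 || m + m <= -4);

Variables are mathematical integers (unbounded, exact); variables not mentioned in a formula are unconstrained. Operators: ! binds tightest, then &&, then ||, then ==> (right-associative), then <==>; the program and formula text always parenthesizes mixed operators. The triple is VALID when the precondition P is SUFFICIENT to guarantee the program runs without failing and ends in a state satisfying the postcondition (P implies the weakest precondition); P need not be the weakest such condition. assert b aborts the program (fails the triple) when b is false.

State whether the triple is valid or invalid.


Working backward. After the program, the postcondition e - 2 <= m - 9 must hold; in canonical form it is e <= m - 7.
Before assert e + 2*m + 3 > 2 || m + m <= -4: (e + 2*m > -1 || 2*m <= -4) && e <= m - 7
Before assert e - 7 < 4: e < 11 && (e + 2*m > -1 || 2*m <= -4) && e <= m - 7
Then branch requires (3*e + m > 7 ==> (m < 19 && (3*m > 7 || 2*m <= -4))) && ((!(3*e + m > 7)) ==> (3*e + 2*m < 19 && (3*e + 4*m > 7 || 2*m <= -4) && 3*e + m <= 1)); else branch requires e < 11 && (e + 2*m > 15 || 2*m <= 12) && e <= m - 15.
Before the if: ((m != 3 ==> m < e - 7) ==> ((3*e + m > 7 ==> (m < 19 && (3*m > 7 || 2*m <= -4))) && ((!(3*e + m > 7)) ==> (3*e + 2*m < 19 && (3*e + 4*m > 7 || 2*m <= -4) && 3*e + m <= 1)))) && ((!(m != 3 ==> m < e - 7)) ==> (e < 11 && (e + 2*m > 15 || 2*m <= 12) && e <= m - 15))
The weakest precondition is ((m != 3 ==> m < e - 7) ==> ((3*e + m > 7 ==> (m < 19 && (3*m > 7 || 2*m <= -4))) && ((!(3*e + m > 7)) ==> (3*e + 2*m < 19 && (3*e + 4*m > 7 || 2*m <= -4) && 3*e + m <= 1)))) && ((!(m != 3 ==> m < e - 7)) ==> (e < 11 && (e + 2*m > 15 || 2*m <= 12) && e <= m - 15)).
Check whether (e > 3 ==> ((!(3*e > 11)) ==> (3*e < 27 && 3*e <= 5))) && ((!(e > 3)) ==> (e < 11 && e <= -19)) && m == -2 implies it.
Countermodel: at the initial state e = 4, m = -2, the precondition holds but the weakest precondition fails.
Answer: invalid


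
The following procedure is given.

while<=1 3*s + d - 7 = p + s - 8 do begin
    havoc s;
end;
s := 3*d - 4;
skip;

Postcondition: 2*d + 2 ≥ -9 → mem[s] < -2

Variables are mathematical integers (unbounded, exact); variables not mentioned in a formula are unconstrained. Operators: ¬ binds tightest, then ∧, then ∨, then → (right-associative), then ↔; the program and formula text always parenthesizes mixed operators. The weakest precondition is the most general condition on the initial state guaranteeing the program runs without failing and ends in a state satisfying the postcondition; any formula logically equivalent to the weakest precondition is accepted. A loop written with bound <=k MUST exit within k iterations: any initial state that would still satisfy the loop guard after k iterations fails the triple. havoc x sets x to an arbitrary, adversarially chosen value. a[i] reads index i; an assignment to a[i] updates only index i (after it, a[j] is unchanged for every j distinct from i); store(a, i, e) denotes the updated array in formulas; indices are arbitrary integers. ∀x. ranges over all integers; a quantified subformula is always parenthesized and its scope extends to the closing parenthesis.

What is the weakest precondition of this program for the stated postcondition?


Working backward. After the program, the postcondition 2*d + 2 ≥ -9 → mem[s] < -2 must hold; in canonical form it is 2*d ≥ -11 → mem[s] < -2.
Before skip: 2*d ≥ -11 → mem[s] < -2
Before s := 3*d - 4: 2*d ≥ -11 → mem[3*d - 4] < -2
Before the loop (bound <=1), unroll the exhaustion recursion (WP_0 = exit-now case; WP_j = one more guarded iteration, up to j = 1):
  WP_0: (¬(d + 2*s = p - 1)) ∧ (2*d ≥ -11 → mem[3*d - 4] < -2)
  WP_1: (d + 2*s = p - 1 → (∀s_1. ((¬(d + 2*s_1 = p - 1)) ∧ (2*d ≥ -11 → mem[3*d - 4] < -2)))) ∧ ((¬(d + 2*s = p - 1)) → (2*d ≥ -11 → mem[3*d - 4] < -2))
So before the loop: (d + 2*s = p - 1 → (∀s_1. ((¬(d + 2*s_1 = p - 1)) ∧ (2*d ≥ -11 → mem[3*d - 4] < -2)))) ∧ ((¬(d + 2*s = p - 1)) → (2*d ≥ -11 → mem[3*d - 4] < -2))
Answer: WP = (d + 2*s = p - 1 → (∀s_1. ((¬(d + 2*s_1 = p - 1)) ∧ (2*d ≥ -11 → mem[3*d - 4] < -2)))) ∧ ((¬(d + 2*s = p - 1)) → (2*d ≥ -11 → mem[3*d - 4] < -2))


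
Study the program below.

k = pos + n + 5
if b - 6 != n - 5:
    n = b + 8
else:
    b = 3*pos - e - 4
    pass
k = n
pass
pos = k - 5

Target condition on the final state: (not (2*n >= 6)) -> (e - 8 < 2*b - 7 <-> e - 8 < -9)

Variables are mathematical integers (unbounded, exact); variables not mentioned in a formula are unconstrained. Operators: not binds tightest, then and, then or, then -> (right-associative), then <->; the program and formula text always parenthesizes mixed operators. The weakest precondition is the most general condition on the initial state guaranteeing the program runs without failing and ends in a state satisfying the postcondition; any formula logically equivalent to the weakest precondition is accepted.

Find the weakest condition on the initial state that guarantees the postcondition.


Working backward. After the program, the postcondition (not (2*n >= 6)) -> (e - 8 < 2*b - 7 <-> e - 8 < -9) must hold; in canonical form it is (not (2*n >= 6)) -> (e < 2*b + 1 <-> e < -1).
Before pos := k - 5: (not (2*n >= 6)) -> (e < 2*b + 1 <-> e < -1)
Before skip: (not (2*n >= 6)) -> (e < 2*b + 1 <-> e < -1)
Before k := n: (not (2*n >= 6)) -> (e < 2*b + 1 <-> e < -1)
Then branch requires (not (2*b >= -10)) -> (e < 2*b + 1 <-> e < -1); else branch requires (not (2*n >= 6)) -> (3*e < 6*pos - 7 <-> e < -1).
Before the if: (b != n + 1 -> ((not (2*b >= -10)) -> (e < 2*b + 1 <-> e < -1))) and ((not (b != n + 1)) -> ((not (2*n >= 6)) -> (3*e < 6*pos - 7 <-> e < -1)))
Before k := pos + n + 5: (b != n + 1 -> ((not (2*b >= -10)) -> (e < 2*b + 1 <-> e < -1))) and ((not (b != n + 1)) -> ((not (2*n >= 6)) -> (3*e < 6*pos - 7 <-> e < -1)))
Answer: WP = (b != n + 1 -> ((not (2*b >= -10)) -> (e < 2*b + 1 <-> e < -1))) and ((not (b != n + 1)) -> ((not (2*n >= 6)) -> (3*e < 6*pos - 7 <-> e < -1)))


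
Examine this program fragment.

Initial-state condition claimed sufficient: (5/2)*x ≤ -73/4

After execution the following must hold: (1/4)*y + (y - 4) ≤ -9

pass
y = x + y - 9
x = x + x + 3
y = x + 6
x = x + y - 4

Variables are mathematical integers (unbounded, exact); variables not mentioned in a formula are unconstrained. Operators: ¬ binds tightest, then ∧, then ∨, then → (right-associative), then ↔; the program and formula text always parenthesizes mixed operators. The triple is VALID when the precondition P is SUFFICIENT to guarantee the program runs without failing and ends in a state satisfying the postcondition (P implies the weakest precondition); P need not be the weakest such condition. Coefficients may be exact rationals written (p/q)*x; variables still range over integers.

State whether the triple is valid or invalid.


Working backward. After the program, the postcondition (1/4)*y + (y - 4) ≤ -9 must hold; in canonical form it is (5/4)*y ≤ -5.
Before x := x + y - 4: (5/4)*y ≤ -5
Before y := x + 6: (5/4)*x ≤ -25/2
Before x := x + x + 3: (5/2)*x ≤ -65/4
Before y := x + y - 9: (5/2)*x ≤ -65/4
Before skip: (5/2)*x ≤ -65/4
The weakest precondition is (5/2)*x ≤ -65/4.
Check whether (5/2)*x ≤ -73/4 implies it.
Every state satisfying the precondition satisfies the weakest precondition: the implication holds.
Answer: valid


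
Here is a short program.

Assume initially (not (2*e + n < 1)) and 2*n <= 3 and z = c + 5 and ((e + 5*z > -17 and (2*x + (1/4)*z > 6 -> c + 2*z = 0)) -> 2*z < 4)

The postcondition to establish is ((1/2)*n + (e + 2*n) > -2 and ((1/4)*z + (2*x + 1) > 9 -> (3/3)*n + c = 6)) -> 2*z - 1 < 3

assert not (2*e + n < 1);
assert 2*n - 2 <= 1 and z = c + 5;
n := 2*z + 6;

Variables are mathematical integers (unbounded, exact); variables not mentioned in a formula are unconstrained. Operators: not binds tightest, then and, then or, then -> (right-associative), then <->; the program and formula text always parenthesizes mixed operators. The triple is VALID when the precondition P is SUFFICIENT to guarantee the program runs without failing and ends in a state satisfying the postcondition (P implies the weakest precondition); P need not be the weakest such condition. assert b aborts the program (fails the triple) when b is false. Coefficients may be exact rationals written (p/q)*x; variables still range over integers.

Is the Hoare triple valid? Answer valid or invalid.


Working backward. After the program, the postcondition ((1/2)*n + (e + 2*n) > -2 and ((1/4)*z + (2*x + 1) > 9 -> (3/3)*n + c = 6)) -> 2*z - 1 < 3 must hold; in canonical form it is (e + (5/2)*n > -2 and (2*x + (1/4)*z > 8 -> c + n = 6)) -> 2*z < 4.
Before n := 2*z + 6: (e + 5*z > -17 and (2*x + (1/4)*z > 8 -> c + 2*z = 0)) -> 2*z < 4
Before assert 2*n - 2 <= 1 and z = c + 5: 2*n <= 3 and z = c + 5 and ((e + 5*z > -17 and (2*x + (1/4)*z > 8 -> c + 2*z = 0)) -> 2*z < 4)
Before assert not (2*e + n < 1): (not (2*e + n < 1)) and 2*n <= 3 and z = c + 5 and ((e + 5*z > -17 and (2*x + (1/4)*z > 8 -> c + 2*z = 0)) -> 2*z < 4)
The weakest precondition is (not (2*e + n < 1)) and 2*n <= 3 and z = c + 5 and ((e + 5*z > -17 and (2*x + (1/4)*z > 8 -> c + 2*z = 0)) -> 2*z < 4).
Check whether (not (2*e + n < 1)) and 2*n <= 3 and z = c + 5 and ((e + 5*z > -17 and (2*x + (1/4)*z > 6 -> c + 2*z = 0)) -> 2*z < 4) implies it.
Countermodel: at the initial state c = 4, e = 0, n = 1, x = 2, z = 9, the precondition holds but the weakest precondition fails.
Answer: invalid


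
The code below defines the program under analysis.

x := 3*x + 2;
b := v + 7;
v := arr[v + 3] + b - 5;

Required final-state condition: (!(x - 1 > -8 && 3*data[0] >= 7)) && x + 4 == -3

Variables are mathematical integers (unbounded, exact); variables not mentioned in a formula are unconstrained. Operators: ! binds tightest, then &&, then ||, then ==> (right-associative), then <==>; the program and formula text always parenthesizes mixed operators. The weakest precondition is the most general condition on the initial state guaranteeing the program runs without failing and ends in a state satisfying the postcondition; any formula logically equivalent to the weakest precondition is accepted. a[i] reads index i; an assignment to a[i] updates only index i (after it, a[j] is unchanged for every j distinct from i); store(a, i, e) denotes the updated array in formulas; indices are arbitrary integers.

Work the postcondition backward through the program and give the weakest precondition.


Working backward. After the program, the postcondition (!(x - 1 > -8 && 3*data[0] >= 7)) && x + 4 == -3 must hold; in canonical form it is (!(x > -7 && 3*data[0] >= 7)) && x == -7.
Before v := arr[v + 3] + b - 5: (!(x > -7 && 3*data[0] >= 7)) && x == -7
Before b := v + 7: (!(x > -7 && 3*data[0] >= 7)) && x == -7
Before x := 3*x + 2: (!(3*x > -9 && 3*data[0] >= 7)) && 3*x == -9
Answer: WP = (!(3*x > -9 && 3*data[0] >= 7)) && 3*x == -9


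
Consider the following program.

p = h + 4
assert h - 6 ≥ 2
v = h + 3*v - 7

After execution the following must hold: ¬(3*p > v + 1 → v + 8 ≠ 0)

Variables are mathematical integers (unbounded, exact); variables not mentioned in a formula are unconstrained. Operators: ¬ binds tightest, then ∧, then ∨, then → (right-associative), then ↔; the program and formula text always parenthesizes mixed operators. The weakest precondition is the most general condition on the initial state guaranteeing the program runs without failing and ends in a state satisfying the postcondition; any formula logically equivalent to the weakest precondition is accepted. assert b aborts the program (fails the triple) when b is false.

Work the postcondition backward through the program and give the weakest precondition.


Working backward. After the program, the postcondition ¬(3*p > v + 1 → v + 8 ≠ 0) must hold; in canonical form it is ¬(3*p > v + 1 → v ≠ -8).
Before v := h + 3*v - 7: ¬(3*p > h + 3*v - 6 → h + 3*v ≠ -1)
Before assert h - 6 ≥ 2: h ≥ 8 ∧ (¬(3*p > h + 3*v - 6 → h + 3*v ≠ -1))
Before p := h + 4: h ≥ 8 ∧ (¬(2*h > 3*v - 18 → h + 3*v ≠ -1))
Answer: WP = h ≥ 8 ∧ (¬(2*h > 3*v - 18 → h + 3*v ≠ -1))
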